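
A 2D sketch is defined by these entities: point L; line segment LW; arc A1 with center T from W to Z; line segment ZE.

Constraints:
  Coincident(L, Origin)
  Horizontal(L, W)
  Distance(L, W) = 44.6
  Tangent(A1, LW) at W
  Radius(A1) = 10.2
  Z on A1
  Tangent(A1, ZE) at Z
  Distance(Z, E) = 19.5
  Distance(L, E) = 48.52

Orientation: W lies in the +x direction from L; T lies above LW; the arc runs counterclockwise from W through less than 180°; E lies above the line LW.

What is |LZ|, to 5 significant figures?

54.509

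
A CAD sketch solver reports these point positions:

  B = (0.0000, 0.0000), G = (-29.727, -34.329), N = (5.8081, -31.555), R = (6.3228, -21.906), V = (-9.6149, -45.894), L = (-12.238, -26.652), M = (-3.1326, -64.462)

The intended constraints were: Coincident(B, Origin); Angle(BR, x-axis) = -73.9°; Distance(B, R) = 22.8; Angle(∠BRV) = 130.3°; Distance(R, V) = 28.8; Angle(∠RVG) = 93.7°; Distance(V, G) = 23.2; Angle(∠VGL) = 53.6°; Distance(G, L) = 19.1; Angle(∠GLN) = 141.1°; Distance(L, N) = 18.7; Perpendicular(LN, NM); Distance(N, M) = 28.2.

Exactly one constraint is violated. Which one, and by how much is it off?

Distance(N, M) = 28.2 — off by 5.90.

B = (0.00, 0.00) ✓; BR at -73.90° ✓; |BR| = 22.80 ✓; ∠BRV = 130.3° ✓; |RV| = 28.80 ✓; ∠RVG = 93.70° ✓; |VG| = 23.20 ✓; ∠VGL = 53.60° ✓; |GL| = 19.10 ✓; ∠GLN = 141.1° ✓; |LN| = 18.70 ✓; ∠(LN, NM) = 90.00° ✓; |NM| = 34.10 ✗.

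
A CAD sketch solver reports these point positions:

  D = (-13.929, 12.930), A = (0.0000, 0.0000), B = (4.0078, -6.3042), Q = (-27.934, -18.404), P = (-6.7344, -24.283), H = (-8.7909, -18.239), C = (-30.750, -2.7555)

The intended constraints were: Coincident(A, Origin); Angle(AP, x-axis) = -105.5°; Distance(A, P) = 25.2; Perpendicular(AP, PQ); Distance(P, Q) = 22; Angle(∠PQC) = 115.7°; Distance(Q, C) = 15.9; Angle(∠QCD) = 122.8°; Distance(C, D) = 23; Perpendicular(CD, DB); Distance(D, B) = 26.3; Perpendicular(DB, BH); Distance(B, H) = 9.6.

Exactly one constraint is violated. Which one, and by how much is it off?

Distance(B, H) = 9.6 — off by 7.90.

A = (0.00, 0.00) ✓; AP at -105.5° ✓; |AP| = 25.20 ✓; ∠(AP, PQ) = 90.00° ✓; |PQ| = 22.00 ✓; ∠PQC = 115.7° ✓; |QC| = 15.90 ✓; ∠QCD = 122.8° ✓; |CD| = 23.00 ✓; ∠(CD, DB) = 90.00° ✓; |DB| = 26.30 ✓; ∠(DB, BH) = 90.00° ✓; |BH| = 17.50 ✗.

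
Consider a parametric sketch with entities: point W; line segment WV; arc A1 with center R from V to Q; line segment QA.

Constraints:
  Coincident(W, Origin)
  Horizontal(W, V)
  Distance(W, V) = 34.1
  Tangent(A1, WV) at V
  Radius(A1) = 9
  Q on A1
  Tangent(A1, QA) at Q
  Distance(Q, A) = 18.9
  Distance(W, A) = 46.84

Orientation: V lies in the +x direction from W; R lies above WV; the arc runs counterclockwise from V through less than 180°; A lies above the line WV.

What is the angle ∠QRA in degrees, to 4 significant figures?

64.54°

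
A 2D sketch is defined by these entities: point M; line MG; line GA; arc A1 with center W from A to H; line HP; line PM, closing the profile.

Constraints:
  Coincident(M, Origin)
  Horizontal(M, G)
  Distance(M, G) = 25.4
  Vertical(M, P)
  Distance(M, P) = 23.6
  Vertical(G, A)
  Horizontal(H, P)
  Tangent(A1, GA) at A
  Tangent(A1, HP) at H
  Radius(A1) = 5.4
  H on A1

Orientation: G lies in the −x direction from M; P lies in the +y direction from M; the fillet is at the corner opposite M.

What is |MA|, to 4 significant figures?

31.25

M is at the origin; MG is horizontal with |MG| = 25.4 and G on the −x side, so G = (-25.40, 0.000). MP is vertical with |MP| = 23.6 and P on the +y side, so P = (0.000, 23.60). The virtual corner opposite M is at (-25.40, 23.60). Tangency of A1 to GA means the radius WA is perpendicular to GA and tangency of A1 to HP means the radius WH is perpendicular to HP, with radius 5.4, so the center W sits 5.4 in from both sides at W = (-20.00, 18.20). That places the tangent points at A = (-25.40, 18.20) on GA and H = (-20.00, 23.60) on HP. Then |MA| = |A − M| = 31.25.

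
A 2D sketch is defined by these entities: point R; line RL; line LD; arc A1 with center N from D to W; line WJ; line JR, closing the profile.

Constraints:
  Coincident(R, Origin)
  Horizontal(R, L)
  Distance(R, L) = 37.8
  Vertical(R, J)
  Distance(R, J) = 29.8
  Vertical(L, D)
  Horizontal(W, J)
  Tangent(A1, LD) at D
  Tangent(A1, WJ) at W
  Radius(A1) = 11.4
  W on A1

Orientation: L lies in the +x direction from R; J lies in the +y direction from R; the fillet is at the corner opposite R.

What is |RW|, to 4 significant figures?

39.81

R is at the origin; RL is horizontal with |RL| = 37.8 and L on the +x side, so L = (37.80, 0.000). R and J share the same x with |RJ| = 29.8 and J on the +y side, so J = (0.000, 29.80). The virtual corner opposite R is at (37.80, 29.80). Since A1 is tangent to LD there, ND ⟂ LD and the tangent condition forces NW to be normal to WJ, with radius 11.4, so the center N sits 11.4 in from both sides at N = (26.40, 18.40). That places the tangent points at D = (37.80, 18.40) on LD and W = (26.40, 29.80) on WJ. Then |RW| = |W − R| = 39.81.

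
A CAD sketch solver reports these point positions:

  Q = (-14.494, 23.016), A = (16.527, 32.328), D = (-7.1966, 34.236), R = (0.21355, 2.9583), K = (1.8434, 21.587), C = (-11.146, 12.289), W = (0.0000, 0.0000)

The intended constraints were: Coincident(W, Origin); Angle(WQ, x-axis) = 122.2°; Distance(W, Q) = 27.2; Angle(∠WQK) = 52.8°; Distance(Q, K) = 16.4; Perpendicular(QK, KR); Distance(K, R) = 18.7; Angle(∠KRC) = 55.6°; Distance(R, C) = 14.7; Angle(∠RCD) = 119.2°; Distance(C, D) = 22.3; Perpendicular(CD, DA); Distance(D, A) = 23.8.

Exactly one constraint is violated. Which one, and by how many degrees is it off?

Perpendicular(CD, DA) — off by 5.60°.

W = (0.00, 0.00) ✓; WQ at 122.2° ✓; |WQ| = 27.20 ✓; ∠WQK = 52.80° ✓; |QK| = 16.40 ✓; ∠(QK, KR) = 90.00° ✓; |KR| = 18.70 ✓; ∠KRC = 55.60° ✓; |RC| = 14.70 ✓; ∠RCD = 119.2° ✓; |CD| = 22.30 ✓; ∠(CD, DA) = 84.40° ✗; |DA| = 23.80 ✓.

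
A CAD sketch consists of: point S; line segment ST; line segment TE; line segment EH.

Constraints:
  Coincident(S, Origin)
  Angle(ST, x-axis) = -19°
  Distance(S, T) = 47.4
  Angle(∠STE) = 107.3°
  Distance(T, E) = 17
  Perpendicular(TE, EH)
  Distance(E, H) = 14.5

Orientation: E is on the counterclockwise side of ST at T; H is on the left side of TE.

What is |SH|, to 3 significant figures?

43.7

S is at the origin; ST runs at -19.0° with length 47.4, so T = 47.4·(cos -19.0°, sin -19.0°) = (44.8, -15.4). ∠STE = 107.3°, so TE runs at -19.0° + (180° − 107.3°) = 53.7° from the x-axis; with |TE| = 17.0, E = T + 17.0·(cos 53.7°, sin 53.7°) = (54.9, -1.73). The perpendicularity gives EH at right angles to TE; with |EH| = 14.5 on the left of TE, H = E + 14.5·(-0.806, 0.592) = (43.2, 6.85). Then |SH| = |H − S| = 43.7.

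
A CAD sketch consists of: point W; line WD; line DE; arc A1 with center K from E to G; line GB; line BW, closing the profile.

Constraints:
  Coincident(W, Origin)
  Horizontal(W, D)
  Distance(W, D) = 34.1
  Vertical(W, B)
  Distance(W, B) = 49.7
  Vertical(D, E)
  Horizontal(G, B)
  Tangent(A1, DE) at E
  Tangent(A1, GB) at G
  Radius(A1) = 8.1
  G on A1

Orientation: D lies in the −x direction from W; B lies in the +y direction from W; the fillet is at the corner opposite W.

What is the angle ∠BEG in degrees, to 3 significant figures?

31.6°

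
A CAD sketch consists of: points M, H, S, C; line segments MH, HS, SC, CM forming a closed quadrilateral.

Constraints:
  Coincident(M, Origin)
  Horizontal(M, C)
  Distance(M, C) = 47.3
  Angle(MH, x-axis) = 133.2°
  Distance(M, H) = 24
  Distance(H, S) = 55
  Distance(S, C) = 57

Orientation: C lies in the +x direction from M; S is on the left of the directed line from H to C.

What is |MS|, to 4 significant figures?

58.73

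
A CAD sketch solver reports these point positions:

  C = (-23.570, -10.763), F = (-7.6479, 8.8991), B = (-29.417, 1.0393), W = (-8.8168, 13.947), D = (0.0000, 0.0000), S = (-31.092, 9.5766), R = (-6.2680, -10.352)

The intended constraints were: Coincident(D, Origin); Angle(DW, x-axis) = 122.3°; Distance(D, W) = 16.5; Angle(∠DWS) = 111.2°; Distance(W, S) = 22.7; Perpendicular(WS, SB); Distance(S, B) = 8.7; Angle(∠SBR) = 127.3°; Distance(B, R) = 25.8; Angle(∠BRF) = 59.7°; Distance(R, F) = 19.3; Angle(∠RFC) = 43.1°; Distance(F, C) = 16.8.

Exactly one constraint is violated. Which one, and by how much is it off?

Distance(F, C) = 16.8 — off by 8.50.

D = (0.00, 0.00) ✓; DW at 122.3° ✓; |DW| = 16.50 ✓; ∠DWS = 111.2° ✓; |WS| = 22.70 ✓; ∠(WS, SB) = 90.00° ✓; |SB| = 8.700 ✓; ∠SBR = 127.3° ✓; |BR| = 25.80 ✓; ∠BRF = 59.70° ✓; |RF| = 19.30 ✓; ∠RFC = 43.10° ✓; |FC| = 25.30 ✗.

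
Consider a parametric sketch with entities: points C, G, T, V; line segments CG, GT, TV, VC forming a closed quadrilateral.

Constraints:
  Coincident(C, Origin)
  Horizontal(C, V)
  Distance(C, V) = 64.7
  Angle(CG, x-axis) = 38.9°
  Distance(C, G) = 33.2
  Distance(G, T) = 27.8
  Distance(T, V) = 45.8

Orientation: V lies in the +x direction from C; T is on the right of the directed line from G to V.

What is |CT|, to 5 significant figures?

20.282

Checks: |GT| = 27.80 ✓; |TV| = 45.80 ✓.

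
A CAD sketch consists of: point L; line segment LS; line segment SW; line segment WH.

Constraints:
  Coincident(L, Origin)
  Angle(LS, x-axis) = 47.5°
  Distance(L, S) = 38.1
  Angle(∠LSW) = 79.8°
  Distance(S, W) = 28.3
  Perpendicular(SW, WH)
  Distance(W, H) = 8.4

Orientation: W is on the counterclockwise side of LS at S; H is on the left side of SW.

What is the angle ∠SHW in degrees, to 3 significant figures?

73.5°

L is at the origin; LS runs at 47.5° with length 38.1, so S = 38.1·(cos 47.5°, sin 47.5°) = (25.7, 28.1). ∠LSW = 79.8°, so SW runs at 47.5° + (180° − 79.8°) = 148° from the x-axis; with |SW| = 28.3, W = S + 28.3·(cos 148°, sin 148°) = (1.82, 43.2). SW ⟂ WH; with |WH| = 8.4 on the left of SW, H = W + 8.4·(-0.534, -0.845) = (-2.67, 36.1). Then cos ∠SHW = HS·HW / (|HS||HW|), giving 73.5°.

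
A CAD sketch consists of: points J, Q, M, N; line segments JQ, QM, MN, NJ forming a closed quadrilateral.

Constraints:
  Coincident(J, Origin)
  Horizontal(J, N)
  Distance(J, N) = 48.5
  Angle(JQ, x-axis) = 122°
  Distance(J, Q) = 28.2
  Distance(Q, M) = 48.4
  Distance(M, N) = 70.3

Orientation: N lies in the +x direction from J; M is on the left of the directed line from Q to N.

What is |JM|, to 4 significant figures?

63.68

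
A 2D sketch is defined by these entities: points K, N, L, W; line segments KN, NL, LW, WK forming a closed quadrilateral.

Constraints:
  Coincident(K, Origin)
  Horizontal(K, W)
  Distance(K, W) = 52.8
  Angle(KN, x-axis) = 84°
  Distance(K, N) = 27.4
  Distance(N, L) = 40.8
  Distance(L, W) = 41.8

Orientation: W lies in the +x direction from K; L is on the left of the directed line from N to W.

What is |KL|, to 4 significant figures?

57.84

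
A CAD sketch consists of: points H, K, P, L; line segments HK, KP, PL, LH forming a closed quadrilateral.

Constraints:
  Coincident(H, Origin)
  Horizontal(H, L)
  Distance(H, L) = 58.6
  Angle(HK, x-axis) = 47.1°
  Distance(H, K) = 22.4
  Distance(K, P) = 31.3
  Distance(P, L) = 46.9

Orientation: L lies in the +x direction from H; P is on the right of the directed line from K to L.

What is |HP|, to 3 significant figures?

20.5

Checks: |KP| = 31.30 ✓; |PL| = 46.90 ✓.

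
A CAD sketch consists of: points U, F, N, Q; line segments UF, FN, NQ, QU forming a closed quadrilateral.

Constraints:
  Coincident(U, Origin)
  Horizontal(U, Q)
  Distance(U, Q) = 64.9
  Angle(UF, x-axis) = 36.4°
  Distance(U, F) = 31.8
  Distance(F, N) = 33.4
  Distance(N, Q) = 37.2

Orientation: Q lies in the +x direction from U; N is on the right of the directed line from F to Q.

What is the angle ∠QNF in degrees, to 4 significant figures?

76.06°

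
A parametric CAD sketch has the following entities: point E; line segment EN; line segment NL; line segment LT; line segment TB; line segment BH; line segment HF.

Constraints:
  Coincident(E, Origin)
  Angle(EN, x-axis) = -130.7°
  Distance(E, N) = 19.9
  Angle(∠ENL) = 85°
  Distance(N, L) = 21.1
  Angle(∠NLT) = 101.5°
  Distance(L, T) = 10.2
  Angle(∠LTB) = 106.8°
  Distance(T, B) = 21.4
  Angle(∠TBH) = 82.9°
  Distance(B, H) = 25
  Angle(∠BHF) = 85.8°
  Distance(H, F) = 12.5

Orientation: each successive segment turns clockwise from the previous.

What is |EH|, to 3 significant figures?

23.9

E is at the origin; EN runs at -130.7° with length 19.9, so N = (-13.0, -15.1). ∠ENL = 85.0° gives NL at 134° from the x-axis; with |NL| = 21.1, L = (-27.7, 0.0142). ∠NLT = 101.5° gives LT at 55.8° from the x-axis; with |LT| = 10.2, T = (-22.0, 8.45). ∠LTB = 106.8° gives TB at -17.4° from the x-axis; with |TB| = 21.4, B = (-1.56, 2.05). ∠TBH = 82.9° gives BH at -114° from the x-axis; with |BH| = 25.0, H = (-11.9, -20.7). Then |EH| = |H − E| = 23.9.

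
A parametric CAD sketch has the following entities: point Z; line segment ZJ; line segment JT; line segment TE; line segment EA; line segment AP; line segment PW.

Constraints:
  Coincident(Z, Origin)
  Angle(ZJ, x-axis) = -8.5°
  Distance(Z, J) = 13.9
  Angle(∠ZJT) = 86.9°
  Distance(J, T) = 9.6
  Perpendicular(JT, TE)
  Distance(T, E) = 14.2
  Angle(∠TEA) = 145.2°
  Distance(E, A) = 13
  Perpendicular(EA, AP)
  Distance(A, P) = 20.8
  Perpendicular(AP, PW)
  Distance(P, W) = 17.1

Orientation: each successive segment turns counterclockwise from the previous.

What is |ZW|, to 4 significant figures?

16.04

Z is at the origin; ZJ runs at -8.5° with length 13.9, so J = (13.75, -2.055). ∠ZJT = 86.9° gives JT at 84.60° from the x-axis; with |JT| = 9.6, T = (14.65, 7.503). JT is perpendicular to TE, so TE runs at 174.6°; with |TE| = 14.2, E = (0.5138, 8.839). ∠TEA = 145.2° gives EA at -150.6° from the x-axis; with |EA| = 13.0, A = (-10.81, 2.457). EA is perpendicular to AP, so AP runs at -60.60°; with |AP| = 20.8, P = (-0.6012, -15.66). AP is perpendicular to PW, so PW runs at 29.40°; with |PW| = 17.1, W = (14.30, -7.269). Then |ZW| = |W − Z| = 16.04.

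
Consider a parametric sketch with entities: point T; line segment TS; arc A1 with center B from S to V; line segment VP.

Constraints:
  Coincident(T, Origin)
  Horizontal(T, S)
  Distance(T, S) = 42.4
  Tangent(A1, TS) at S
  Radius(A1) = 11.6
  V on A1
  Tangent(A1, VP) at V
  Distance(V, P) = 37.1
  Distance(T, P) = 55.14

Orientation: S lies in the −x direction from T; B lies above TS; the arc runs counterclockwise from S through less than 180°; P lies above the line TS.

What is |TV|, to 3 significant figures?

32.6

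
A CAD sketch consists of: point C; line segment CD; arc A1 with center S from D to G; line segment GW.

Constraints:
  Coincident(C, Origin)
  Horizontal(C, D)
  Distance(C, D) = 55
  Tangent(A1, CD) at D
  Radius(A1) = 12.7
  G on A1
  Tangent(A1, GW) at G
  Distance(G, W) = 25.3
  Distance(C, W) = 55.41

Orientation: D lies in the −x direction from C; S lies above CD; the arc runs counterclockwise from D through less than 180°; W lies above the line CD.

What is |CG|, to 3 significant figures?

44.0

Checks: |SG| = 12.70 ✓; ∠(SG, GW) = 90.00° ✓; |GW| = 25.30 ✓; |CW| = 55.41 ✓.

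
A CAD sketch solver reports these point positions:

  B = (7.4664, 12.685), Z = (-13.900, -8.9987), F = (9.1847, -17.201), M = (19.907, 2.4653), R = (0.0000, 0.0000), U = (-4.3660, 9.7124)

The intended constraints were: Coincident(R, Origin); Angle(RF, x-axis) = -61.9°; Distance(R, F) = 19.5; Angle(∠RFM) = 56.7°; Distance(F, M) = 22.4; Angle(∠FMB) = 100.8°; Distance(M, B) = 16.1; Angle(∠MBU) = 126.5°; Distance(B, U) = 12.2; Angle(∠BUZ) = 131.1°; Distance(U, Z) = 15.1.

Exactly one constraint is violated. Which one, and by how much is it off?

Distance(U, Z) = 15.1 — off by 5.90.

R = (0.00, 0.00) ✓; RF at -61.90° ✓; |RF| = 19.50 ✓; ∠RFM = 56.70° ✓; |FM| = 22.40 ✓; ∠FMB = 100.8° ✓; |MB| = 16.10 ✓; ∠MBU = 126.5° ✓; |BU| = 12.20 ✓; ∠BUZ = 131.1° ✓; |UZ| = 21.00 ✗.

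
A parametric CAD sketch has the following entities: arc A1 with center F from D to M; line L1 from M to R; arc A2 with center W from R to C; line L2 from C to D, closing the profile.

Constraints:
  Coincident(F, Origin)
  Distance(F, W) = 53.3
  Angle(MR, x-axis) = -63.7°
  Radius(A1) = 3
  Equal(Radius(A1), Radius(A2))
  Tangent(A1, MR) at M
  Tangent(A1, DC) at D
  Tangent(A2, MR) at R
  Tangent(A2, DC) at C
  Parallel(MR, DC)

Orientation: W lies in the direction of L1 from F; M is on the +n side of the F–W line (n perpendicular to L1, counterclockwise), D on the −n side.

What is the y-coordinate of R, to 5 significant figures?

-46.454

The slot axis is L1's direction at -63.7°, so u = (cos -63.7°, sin -63.7°) = (0.44307, -0.89649) and n = (−sin -63.7°, cos -63.7°) = (0.89649, 0.44307). F is at the origin and W lies 53.3 along u from F, so W = 53.3·u = (23.616, -47.783). Tangency of A1 to both parallel lines with radius 3.0 puts M and D at F ± 3.0·n: M = (2.6895, 1.3292), D = (-2.6895, -1.3292). Equal radii place R and C the same way about W: R = W + 3.0·n = (26.305, -46.454), C = W − 3.0·n = (20.926, -49.112). So R.y = -46.454.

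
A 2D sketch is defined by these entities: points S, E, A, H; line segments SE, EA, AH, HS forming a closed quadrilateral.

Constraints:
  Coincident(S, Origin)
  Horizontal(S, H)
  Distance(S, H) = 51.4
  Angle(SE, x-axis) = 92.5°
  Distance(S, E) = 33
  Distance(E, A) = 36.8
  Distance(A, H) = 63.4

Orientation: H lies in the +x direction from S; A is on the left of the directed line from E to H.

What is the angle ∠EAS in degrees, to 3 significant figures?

23.5°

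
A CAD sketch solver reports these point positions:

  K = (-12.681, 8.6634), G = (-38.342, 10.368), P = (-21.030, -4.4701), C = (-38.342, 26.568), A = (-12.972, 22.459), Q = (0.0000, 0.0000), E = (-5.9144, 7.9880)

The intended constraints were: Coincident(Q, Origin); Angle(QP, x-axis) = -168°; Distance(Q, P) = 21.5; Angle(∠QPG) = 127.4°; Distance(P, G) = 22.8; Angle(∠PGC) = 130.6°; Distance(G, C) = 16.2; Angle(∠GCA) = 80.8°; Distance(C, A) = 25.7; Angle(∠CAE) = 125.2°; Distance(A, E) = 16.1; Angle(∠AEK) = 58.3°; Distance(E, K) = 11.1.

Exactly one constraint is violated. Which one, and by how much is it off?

Distance(E, K) = 11.1 — off by 4.30.

Q = (0.00, 0.00) ✓; QP at -168.0° ✓; |QP| = 21.50 ✓; ∠QPG = 127.4° ✓; |PG| = 22.80 ✓; ∠PGC = 130.6° ✓; |GC| = 16.20 ✓; ∠GCA = 80.80° ✓; |CA| = 25.70 ✓; ∠CAE = 125.2° ✓; |AE| = 16.10 ✓; ∠AEK = 58.30° ✓; |EK| = 6.800 ✗.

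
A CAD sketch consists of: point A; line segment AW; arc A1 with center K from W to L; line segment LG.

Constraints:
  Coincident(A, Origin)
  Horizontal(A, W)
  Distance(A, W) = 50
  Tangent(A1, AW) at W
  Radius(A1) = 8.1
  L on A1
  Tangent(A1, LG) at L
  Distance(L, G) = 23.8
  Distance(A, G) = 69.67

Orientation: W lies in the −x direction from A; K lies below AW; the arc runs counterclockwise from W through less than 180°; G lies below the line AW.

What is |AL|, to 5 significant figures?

58.252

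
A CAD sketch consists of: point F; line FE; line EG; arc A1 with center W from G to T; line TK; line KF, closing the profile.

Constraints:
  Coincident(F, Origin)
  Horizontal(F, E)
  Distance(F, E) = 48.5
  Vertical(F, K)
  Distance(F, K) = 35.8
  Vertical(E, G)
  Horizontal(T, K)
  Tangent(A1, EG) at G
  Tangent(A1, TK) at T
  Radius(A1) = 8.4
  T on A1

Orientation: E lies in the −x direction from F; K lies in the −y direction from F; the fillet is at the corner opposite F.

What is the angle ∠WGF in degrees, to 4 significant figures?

29.46°

F is at the origin; F and E share the same y with |FE| = 48.5 and E on the −x side, so E = (-48.50, 0.000). F and K share the same x with |FK| = 35.8 and K on the −y side, so K = (0.000, -35.80). The virtual corner opposite F is at (-48.50, -35.80). Since A1 is tangent to EG there, WG ⟂ EG and the tangent condition forces WT to be normal to TK, with radius 8.4, so the center W sits 8.4 in from both sides at W = (-40.10, -27.40). That places the tangent points at G = (-48.50, -27.40) on EG and T = (-40.10, -35.80) on TK. Then cos ∠WGF = GW·GF / (|GW||GF|), giving 29.46°.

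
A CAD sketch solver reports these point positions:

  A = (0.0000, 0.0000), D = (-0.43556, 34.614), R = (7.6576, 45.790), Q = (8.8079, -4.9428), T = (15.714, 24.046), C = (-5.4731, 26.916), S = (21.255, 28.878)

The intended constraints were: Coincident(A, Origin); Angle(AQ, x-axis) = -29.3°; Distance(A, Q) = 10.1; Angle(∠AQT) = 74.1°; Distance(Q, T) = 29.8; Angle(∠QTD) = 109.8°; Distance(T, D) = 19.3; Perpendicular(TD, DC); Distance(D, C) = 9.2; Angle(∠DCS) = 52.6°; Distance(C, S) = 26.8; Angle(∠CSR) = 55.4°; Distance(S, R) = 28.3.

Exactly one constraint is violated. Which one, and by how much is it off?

Distance(S, R) = 28.3 — off by 6.60.

A = (0.00, 0.00) ✓; AQ at -29.30° ✓; |AQ| = 10.10 ✓; ∠AQT = 74.10° ✓; |QT| = 29.80 ✓; ∠QTD = 109.8° ✓; |TD| = 19.30 ✓; ∠(TD, DC) = 90.00° ✓; |DC| = 9.200 ✓; ∠DCS = 52.60° ✓; |CS| = 26.80 ✓; ∠CSR = 55.40° ✓; |SR| = 21.70 ✗.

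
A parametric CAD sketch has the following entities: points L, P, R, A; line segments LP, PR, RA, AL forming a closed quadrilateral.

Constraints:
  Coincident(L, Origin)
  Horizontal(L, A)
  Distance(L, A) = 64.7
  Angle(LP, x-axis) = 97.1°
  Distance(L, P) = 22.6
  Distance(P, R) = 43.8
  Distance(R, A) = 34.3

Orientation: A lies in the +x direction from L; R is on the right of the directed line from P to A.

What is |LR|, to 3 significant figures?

31.4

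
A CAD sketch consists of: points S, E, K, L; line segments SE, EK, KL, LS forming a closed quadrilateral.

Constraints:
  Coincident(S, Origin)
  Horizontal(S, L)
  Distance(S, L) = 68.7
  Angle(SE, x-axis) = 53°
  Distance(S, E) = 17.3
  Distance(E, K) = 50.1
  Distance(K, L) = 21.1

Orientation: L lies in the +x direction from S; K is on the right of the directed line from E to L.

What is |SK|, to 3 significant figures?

54.1

S is at the origin; S and L share the same y with |SL| = 68.7 and L in +x, so L = (68.7, 0). SE runs at 53.0° with |SE| = 17.3, so E = (10.4, 13.8). K is determined by |EK| = 50.1 and |KL| = 21.1 together: it lies at the intersection of circle(E, 50.1) and circle(L, 21.1). With |EL| = 59.9, the foot of the radical line on EL is 47.2 from E and the perpendicular offset is √(50.1² − 47.2²) = 16.8. Taking the right-of-EL solution: K = (52.4, -13.4).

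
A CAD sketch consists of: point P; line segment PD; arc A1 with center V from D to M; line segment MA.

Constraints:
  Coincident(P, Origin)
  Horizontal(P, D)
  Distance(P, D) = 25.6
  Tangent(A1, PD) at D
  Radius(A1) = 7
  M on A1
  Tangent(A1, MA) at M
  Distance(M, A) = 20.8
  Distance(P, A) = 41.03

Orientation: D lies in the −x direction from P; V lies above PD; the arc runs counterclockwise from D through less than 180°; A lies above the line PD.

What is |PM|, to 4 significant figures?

22.04

Checks: ∠(VD, DP) = 90.00° ✓; |VD| = 7.000 ✓; |VM| = 7.000 ✓; ∠(VM, MA) = 90.00° ✓; |MA| = 20.80 ✓; |PA| = 41.03 ✓.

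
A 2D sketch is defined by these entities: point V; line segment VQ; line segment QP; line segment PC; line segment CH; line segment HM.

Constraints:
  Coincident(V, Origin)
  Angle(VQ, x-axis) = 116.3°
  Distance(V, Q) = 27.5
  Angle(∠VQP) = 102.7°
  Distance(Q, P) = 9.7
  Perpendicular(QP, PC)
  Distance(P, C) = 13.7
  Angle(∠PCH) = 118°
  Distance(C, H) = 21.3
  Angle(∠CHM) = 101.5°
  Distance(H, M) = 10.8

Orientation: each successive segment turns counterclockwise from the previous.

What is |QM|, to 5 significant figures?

22.167

V is at the origin; VQ runs at 116.3° with length 27.5, so Q = (-12.184, 24.653). ∠VQP = 102.7° gives QP at -166.40° from the x-axis; with |QP| = 9.7, P = (-21.612, 22.372). QP ⟂ PC, so PC runs at -76.400°; with |PC| = 13.7, C = (-18.391, 9.0566). ∠PCH = 118.0° gives CH at -14.400° from the x-axis; with |CH| = 21.3, H = (2.2398, 3.7595). ∠CHM = 101.5° gives HM at 64.100° from the x-axis; with |HM| = 10.8, M = (6.9572, 13.475). Then |QM| = |M − Q| = 22.167.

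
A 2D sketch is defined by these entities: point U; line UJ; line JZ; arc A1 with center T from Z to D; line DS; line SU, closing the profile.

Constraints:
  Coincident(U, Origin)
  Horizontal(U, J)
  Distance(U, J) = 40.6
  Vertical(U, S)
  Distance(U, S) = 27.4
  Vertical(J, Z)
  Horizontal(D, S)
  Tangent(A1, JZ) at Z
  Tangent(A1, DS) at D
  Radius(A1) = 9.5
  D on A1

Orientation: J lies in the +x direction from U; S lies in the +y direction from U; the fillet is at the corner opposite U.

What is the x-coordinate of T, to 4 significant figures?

31.10

U is at the origin; UJ is horizontal with |UJ| = 40.6 and J on the +x side, so J = (40.60, 0.000). U and S share the same x with |US| = 27.4 and S on the +y side, so S = (0.000, 27.40). The virtual corner opposite U is at (40.60, 27.40). The tangent condition forces TZ to be normal to JZ and A1 meets DS tangentially, so TD is at right angles to DS, with radius 9.5, so the center T sits 9.5 in from both sides at T = (31.10, 17.90). So T.x = 31.10.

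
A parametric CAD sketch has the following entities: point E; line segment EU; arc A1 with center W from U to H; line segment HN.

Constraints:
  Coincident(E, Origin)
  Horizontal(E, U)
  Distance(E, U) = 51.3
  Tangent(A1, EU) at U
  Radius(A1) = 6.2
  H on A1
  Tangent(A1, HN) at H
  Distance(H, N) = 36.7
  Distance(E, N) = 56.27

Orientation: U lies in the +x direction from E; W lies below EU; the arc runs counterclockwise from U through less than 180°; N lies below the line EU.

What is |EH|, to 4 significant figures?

45.49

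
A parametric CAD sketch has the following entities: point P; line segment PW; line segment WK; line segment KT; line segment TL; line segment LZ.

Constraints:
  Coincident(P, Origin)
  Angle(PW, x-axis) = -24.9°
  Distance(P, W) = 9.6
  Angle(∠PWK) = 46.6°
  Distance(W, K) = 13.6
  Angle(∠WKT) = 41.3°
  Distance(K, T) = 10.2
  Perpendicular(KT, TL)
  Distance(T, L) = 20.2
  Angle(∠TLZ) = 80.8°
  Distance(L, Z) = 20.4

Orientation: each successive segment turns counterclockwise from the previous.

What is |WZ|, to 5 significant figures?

21.671

P is at the origin; PW runs at -24.9° with length 9.6, so W = (8.7076, -4.0419). ∠PWK = 46.6° gives WK at 108.50° from the x-axis; with |WK| = 13.6, K = (4.3923, 8.8553). ∠WKT = 41.3° gives KT at -112.80° from the x-axis; with |KT| = 10.2, T = (0.43962, -0.54775). KT ⟂ TL, so TL runs at -22.800°; with |TL| = 20.2, L = (19.061, -8.3756). ∠TLZ = 80.8° gives LZ at 76.400° from the x-axis; with |LZ| = 20.4, Z = (23.858, 11.452). Then |WZ| = |Z − W| = 21.671.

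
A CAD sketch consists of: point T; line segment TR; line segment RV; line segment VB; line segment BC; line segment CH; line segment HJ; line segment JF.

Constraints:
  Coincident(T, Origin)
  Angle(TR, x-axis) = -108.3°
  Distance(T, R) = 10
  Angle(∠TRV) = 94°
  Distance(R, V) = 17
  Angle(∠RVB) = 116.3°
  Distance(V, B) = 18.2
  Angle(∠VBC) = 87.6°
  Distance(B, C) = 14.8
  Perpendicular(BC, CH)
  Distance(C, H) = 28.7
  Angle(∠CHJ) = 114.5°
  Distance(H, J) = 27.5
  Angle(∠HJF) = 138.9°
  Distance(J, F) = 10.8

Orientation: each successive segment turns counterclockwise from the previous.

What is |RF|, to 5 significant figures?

38.765

∠CHJ = 114.5° gives HJ at -70.700° from the x-axis; with |HJ| = 27.5, J = (4.3716, -39.046). ∠HJF = 138.9° gives JF at -29.600° from the x-axis; with |JF| = 10.8, F = (13.762, -44.381). Then |RF| = |F − R| = 38.765.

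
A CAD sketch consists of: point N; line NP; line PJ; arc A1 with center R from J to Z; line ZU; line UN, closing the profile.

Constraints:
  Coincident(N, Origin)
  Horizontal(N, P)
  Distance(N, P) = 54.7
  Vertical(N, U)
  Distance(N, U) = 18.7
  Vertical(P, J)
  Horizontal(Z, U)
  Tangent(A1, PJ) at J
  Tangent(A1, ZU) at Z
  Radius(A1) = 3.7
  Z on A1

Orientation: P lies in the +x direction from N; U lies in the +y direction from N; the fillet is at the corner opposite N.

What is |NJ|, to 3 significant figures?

56.7

N is at the origin; NP is horizontal with |NP| = 54.7 and P on the +x side, so P = (54.7, 0.00). NU is vertical with |NU| = 18.7 and U on the +y side, so U = (0.00, 18.7). The virtual corner opposite N is at (54.7, 18.7). The tangent condition forces RJ to be normal to PJ and since A1 is tangent to ZU there, RZ ⟂ ZU, with radius 3.7, so the center R sits 3.7 in from both sides at R = (51.0, 15.0). That places the tangent points at J = (54.7, 15.0) on PJ and Z = (51.0, 18.7) on ZU. Then |NJ| = |J − N| = 56.7.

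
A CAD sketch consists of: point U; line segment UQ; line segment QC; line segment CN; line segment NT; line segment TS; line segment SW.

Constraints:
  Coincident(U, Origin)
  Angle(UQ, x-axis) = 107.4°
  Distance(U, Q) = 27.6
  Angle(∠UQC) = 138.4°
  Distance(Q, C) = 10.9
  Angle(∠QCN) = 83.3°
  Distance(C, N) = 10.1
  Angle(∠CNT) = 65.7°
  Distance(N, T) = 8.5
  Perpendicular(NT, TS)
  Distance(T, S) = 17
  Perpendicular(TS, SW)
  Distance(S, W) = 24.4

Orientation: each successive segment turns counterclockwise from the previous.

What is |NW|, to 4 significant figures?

23.28

U is at the origin; UQ runs at 107.4° with length 27.6, so Q = (-8.254, 26.34). ∠UQC = 138.4° gives QC at 149.0° from the x-axis; with |QC| = 10.9, C = (-17.60, 31.95). ∠QCN = 83.3° gives CN at -114.3° from the x-axis; with |CN| = 10.1, N = (-21.75, 22.75). ∠CNT = 65.7° gives NT at 0.000° from the x-axis; with |NT| = 8.5, T = (-13.25, 22.75). NT is perpendicular to TS, so TS runs at 90.00°; with |TS| = 17.0, S = (-13.25, 39.75). The perpendicularity gives SW at right angles to TS, so SW runs at -180.0°; with |SW| = 24.4, W = (-37.65, 39.75). Then |NW| = |W − N| = 23.28.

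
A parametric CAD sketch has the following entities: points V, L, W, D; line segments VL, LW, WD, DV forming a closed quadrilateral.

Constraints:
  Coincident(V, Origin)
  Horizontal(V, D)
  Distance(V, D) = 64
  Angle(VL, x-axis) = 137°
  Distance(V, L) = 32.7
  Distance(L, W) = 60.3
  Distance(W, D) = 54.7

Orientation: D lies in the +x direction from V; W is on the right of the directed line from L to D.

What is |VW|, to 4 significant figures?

28.13

Checks: |LW| = 60.30 ✓; |WD| = 54.70 ✓.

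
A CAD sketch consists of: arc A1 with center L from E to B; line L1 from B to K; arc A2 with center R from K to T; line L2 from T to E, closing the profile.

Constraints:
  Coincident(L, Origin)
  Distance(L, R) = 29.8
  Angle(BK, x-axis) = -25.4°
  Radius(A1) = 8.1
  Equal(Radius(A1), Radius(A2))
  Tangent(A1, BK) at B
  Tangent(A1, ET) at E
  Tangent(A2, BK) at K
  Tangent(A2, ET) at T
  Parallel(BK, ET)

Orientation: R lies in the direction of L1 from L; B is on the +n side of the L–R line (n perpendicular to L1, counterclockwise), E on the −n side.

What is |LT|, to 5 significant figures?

30.881

The slot axis is L1's direction at -25.4°, so u = (cos -25.4°, sin -25.4°) = (0.90334, -0.42894) and n = (−sin -25.4°, cos -25.4°) = (0.42894, 0.90334). L is at the origin and R lies 29.8 along u from L, so R = 29.8·u = (26.919, -12.782). Tangency of A1 to both parallel lines with radius 8.1 puts B and E at L ± 8.1·n: B = (3.4744, 7.3170), E = (-3.4744, -7.3170). Equal radii place K and T the same way about R: K = R + 8.1·n = (30.394, -5.4653), T = R − 8.1·n = (23.445, -20.099). Then |LT| = |T − L| = 30.881.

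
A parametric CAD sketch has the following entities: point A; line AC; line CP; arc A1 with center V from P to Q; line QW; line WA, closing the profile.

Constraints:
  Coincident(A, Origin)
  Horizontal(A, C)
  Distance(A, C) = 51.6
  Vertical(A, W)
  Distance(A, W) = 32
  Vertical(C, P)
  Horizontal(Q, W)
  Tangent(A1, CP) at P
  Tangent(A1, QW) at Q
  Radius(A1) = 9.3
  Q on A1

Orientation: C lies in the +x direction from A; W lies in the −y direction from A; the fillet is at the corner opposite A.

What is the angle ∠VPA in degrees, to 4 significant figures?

23.75°

The virtual corner opposite A is at (51.60, -32.00). The tangent condition forces VP to be normal to CP and since A1 is tangent to QW there, VQ ⟂ QW, with radius 9.3, so the center V sits 9.3 in from both sides at V = (42.30, -22.70). That places the tangent points at P = (51.60, -22.70) on CP and Q = (42.30, -32.00) on QW. Then cos ∠VPA = PV·PA / (|PV||PA|), giving 23.75°.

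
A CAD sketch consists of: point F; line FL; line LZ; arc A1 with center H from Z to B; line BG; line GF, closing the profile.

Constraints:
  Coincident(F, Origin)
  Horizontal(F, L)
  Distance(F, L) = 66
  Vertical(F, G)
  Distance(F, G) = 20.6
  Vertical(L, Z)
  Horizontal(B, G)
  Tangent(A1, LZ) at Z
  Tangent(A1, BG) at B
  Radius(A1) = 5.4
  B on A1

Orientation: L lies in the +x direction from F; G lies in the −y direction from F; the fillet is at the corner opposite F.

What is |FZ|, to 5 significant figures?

67.728

F is at the origin; FL is horizontal with |FL| = 66.0 and L on the +x side, so L = (66.000, 0.0000). F and G share the same x with |FG| = 20.6 and G on the −y side, so G = (0.0000, -20.600). The virtual corner opposite F is at (66.000, -20.600). The tangent condition forces HZ to be normal to LZ and since A1 is tangent to BG there, HB ⟂ BG, with radius 5.4, so the center H sits 5.4 in from both sides at H = (60.600, -15.200). That places the tangent points at Z = (66.000, -15.200) on LZ and B = (60.600, -20.600) on BG. Then |FZ| = |Z − F| = 67.728.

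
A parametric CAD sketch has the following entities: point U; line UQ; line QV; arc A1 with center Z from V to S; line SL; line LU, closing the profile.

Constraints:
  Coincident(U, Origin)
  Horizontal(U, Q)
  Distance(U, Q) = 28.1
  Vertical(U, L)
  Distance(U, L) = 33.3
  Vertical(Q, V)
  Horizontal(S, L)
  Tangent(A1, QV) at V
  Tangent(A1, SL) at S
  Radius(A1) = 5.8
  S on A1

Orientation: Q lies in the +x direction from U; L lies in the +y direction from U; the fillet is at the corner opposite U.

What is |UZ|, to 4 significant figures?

35.41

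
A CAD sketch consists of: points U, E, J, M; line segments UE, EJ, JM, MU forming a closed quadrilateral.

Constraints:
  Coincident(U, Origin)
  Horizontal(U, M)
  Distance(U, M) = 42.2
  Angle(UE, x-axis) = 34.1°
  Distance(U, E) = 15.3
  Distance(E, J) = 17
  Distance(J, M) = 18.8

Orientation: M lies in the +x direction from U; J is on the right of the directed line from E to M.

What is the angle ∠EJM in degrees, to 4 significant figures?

118.3°

Checks: |EJ| = 17.00 ✓; |JM| = 18.80 ✓.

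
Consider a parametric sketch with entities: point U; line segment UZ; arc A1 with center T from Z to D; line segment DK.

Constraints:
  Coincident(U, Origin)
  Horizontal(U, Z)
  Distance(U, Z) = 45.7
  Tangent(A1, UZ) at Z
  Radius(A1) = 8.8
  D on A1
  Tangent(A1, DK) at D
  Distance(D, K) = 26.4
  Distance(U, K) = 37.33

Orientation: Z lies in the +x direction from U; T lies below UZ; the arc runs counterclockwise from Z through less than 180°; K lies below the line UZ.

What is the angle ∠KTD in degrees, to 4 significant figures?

71.57°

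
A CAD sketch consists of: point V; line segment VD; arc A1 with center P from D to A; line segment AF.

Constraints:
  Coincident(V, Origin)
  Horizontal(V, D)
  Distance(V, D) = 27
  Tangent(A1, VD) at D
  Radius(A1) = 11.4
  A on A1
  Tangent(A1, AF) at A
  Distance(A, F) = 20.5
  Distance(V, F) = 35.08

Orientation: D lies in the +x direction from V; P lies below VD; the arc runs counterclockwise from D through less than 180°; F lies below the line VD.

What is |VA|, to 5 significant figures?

19.175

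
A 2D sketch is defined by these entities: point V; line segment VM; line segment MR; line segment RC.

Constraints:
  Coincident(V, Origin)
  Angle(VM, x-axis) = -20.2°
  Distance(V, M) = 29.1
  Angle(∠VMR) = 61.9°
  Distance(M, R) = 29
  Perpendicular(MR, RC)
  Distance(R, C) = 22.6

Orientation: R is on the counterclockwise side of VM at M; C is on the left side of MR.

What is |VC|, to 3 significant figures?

15.6

∠VMR = 61.9°, so MR runs at -20.2° + (180° − 61.9°) = 97.9° from the x-axis; with |MR| = 29.0, R = M + 29.0·(cos 97.9°, sin 97.9°) = (23.3, 18.7). The perpendicularity gives RC at right angles to MR; with |RC| = 22.6 on the left of MR, C = R + 22.6·(-0.991, -0.137) = (0.939, 15.6). Then |VC| = |C − V| = 15.6.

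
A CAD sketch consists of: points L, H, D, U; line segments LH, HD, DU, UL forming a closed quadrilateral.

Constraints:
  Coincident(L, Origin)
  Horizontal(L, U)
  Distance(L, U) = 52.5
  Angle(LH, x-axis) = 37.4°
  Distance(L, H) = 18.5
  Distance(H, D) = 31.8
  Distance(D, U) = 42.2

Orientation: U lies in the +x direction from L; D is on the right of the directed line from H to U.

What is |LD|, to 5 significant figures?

25.825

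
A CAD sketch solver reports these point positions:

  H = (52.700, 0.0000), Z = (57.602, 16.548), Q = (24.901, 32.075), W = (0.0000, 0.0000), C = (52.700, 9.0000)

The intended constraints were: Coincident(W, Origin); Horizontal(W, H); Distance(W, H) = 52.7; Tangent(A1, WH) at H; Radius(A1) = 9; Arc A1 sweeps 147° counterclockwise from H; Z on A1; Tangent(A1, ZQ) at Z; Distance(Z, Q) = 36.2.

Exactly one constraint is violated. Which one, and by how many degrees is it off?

Tangent(A1, ZQ) at Z — off by 7.60°.

W = (0.00, 0.00) ✓; W.y = 0.00, H.y = 0.00 ✓; |WH| = 52.70 ✓; ∠(CH, HW) = 90.00° ✓; |CH| = 9.000 ✓; bearing(C→Z) − bearing(C→H) = 147.0° ✓; |CZ| = 9.000 ✓; ∠(CZ, ZQ) = 82.40° ✗; |ZQ| = 36.20 ✓.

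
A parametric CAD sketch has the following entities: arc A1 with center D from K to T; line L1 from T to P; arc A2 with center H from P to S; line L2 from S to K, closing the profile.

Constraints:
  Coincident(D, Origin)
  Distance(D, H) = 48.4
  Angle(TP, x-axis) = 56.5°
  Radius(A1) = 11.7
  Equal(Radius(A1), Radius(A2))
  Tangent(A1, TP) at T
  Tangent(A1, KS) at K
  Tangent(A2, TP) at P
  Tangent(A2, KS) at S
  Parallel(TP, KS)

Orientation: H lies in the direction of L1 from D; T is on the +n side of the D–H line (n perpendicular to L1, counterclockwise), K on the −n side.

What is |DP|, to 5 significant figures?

49.794

The slot axis is L1's direction at 56.5°, so u = (cos 56.5°, sin 56.5°) = (0.55194, 0.83389) and n = (−sin 56.5°, cos 56.5°) = (-0.83389, 0.55194). D is at the origin and H lies 48.4 along u from D, so H = 48.4·u = (26.714, 40.360). Tangency of A1 to both parallel lines with radius 11.7 puts T and K at D ± 11.7·n: T = (-9.7565, 6.4577), K = (9.7565, -6.4577). Equal radii place P and S the same way about H: P = H + 11.7·n = (16.957, 46.818), S = H − 11.7·n = (36.470, 33.902). Then |DP| = |P − D| = 49.794.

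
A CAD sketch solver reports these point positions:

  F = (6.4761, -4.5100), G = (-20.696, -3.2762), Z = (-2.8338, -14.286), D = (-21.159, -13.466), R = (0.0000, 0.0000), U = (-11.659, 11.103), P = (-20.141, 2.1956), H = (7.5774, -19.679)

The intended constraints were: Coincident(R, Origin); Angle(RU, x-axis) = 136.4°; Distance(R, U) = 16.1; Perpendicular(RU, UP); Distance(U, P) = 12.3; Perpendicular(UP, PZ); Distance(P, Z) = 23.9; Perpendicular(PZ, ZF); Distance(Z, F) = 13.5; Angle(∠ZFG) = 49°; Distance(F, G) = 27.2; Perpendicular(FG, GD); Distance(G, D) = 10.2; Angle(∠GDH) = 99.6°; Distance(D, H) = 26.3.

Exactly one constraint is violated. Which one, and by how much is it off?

Distance(D, H) = 26.3 — off by 3.10.

R = (0.00, 0.00) ✓; RU at 136.4° ✓; |RU| = 16.10 ✓; ∠(RU, UP) = 90.00° ✓; |UP| = 12.30 ✓; ∠(UP, PZ) = 90.00° ✓; |PZ| = 23.90 ✓; ∠(PZ, ZF) = 90.00° ✓; |ZF| = 13.50 ✓; ∠ZFG = 49.00° ✓; |FG| = 27.20 ✓; ∠(FG, GD) = 90.00° ✓; |GD| = 10.20 ✓; ∠GDH = 99.60° ✓; |DH| = 29.40 ✗.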